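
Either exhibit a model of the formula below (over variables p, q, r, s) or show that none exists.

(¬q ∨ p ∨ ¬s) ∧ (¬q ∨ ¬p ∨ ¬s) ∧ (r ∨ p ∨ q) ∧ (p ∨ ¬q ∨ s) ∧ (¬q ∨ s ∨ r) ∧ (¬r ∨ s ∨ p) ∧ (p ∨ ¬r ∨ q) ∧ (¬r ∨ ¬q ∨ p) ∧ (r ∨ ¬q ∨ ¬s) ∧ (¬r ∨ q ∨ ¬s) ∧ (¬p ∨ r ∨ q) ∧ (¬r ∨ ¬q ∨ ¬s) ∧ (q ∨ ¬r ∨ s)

p ↦ True, q ↦ True, r ↦ True, s ↦ False

Branch on q: set q = True.
Branch on p: set p = True.
The clause (¬s) is unit, so s = False.
The clause (r) is unit, so r = True.
This assignment satisfies each clause.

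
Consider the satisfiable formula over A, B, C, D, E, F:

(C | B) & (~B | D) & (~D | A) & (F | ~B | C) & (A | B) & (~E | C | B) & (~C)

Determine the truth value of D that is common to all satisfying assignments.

Suppose D = 0.
Unit clause (~B) forces B = 0.
Unit clause (C) forces C = 1.
That conflicts with the unit clause (~C).
So every satisfying assignment has D = True.

True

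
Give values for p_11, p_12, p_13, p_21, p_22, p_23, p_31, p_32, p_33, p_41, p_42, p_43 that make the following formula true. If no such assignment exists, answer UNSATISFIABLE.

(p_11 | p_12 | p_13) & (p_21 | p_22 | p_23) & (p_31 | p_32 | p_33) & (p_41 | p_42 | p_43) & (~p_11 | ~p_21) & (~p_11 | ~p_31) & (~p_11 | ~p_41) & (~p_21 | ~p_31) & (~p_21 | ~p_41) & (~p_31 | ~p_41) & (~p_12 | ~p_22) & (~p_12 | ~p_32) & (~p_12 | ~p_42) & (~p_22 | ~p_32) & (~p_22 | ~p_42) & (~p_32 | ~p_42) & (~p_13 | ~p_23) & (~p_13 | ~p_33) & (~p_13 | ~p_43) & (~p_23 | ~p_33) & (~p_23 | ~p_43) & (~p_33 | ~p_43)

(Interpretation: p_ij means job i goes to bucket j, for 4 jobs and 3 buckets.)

UNSATISFIABLE

Case p_11 = 0:
Case p_12 = 1:
From the singleton clause (~p_22), p_22 = 0.
From the singleton clause (~p_32), p_32 = 0.
From the singleton clause (~p_42), p_42 = 0.
Case p_21 = 1:
From the singleton clause (~p_31), p_31 = 0.
From the singleton clause (p_33), p_33 = 1.
From the singleton clause (~p_41), p_41 = 0.
From the singleton clause (p_43), p_43 = 1.
But (~p_43) is also a unit clause — contradiction.
So p_21 must be the other value — set p_21 = 0.
From the singleton clause (p_23), p_23 = 1.
From the singleton clause (~p_13), p_13 = 0.
From the singleton clause (~p_33), p_33 = 0.
From the singleton clause (p_31), p_31 = 1.
From the singleton clause (~p_41), p_41 = 0.
From the singleton clause (p_43), p_43 = 1.
But (~p_43) is also a unit clause — contradiction.
Either choice for p_21 ends in contradiction.
So p_12 must be the other value — set p_12 = 0.
From the singleton clause (p_13), p_13 = 1.
From the singleton clause (~p_23), p_23 = 0.
From the singleton clause (~p_33), p_33 = 0.
From the singleton clause (~p_43), p_43 = 0.
Case p_21 = 1:
From the singleton clause (~p_31), p_31 = 0.
From the singleton clause (p_32), p_32 = 1.
From the singleton clause (~p_41), p_41 = 0.
From the singleton clause (p_42), p_42 = 1.
But (~p_42) is also a unit clause — contradiction.
So p_21 must be the other value — set p_21 = 0.
From the singleton clause (p_22), p_22 = 1.
From the singleton clause (~p_32), p_32 = 0.
From the singleton clause (p_31), p_31 = 1.
From the singleton clause (~p_41), p_41 = 0.
From the singleton clause (p_42), p_42 = 1.
But (~p_42) is also a unit clause — contradiction.
Either choice for p_21 ends in contradiction.
Either choice for p_12 ends in contradiction.
So p_11 must be the other value — set p_11 = 1.
From the singleton clause (~p_21), p_21 = 0.
From the singleton clause (~p_31), p_31 = 0.
From the singleton clause (~p_41), p_41 = 0.
Case p_22 = 1:
From the singleton clause (~p_12), p_12 = 0.
From the singleton clause (~p_32), p_32 = 0.
From the singleton clause (p_33), p_33 = 1.
From the singleton clause (~p_42), p_42 = 0.
From the singleton clause (p_43), p_43 = 1.
But (~p_43) is also a unit clause — contradiction.
So p_22 must be the other value — set p_22 = 0.
From the singleton clause (p_23), p_23 = 1.
From the singleton clause (~p_13), p_13 = 0.
From the singleton clause (~p_33), p_33 = 0.
From the singleton clause (p_32), p_32 = 1.
From the singleton clause (~p_12), p_12 = 0.
From the singleton clause (~p_42), p_42 = 0.
From the singleton clause (p_43), p_43 = 1.
But (~p_43) is also a unit clause — contradiction.
Either choice for p_22 ends in contradiction.
Either choice for p_11 ends in contradiction.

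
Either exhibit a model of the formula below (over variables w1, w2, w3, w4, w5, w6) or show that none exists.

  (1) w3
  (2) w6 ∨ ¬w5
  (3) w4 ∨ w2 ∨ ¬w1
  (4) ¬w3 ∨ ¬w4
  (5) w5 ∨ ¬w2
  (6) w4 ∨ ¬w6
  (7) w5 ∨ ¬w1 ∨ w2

w1: False,  w2: False,  w3: True,  w4: False,  w5: False,  w6: False

Unit clause (w3) forces w3 = True.
Unit clause (¬w4) forces w4 = False.
Unit clause (¬w6) forces w6 = False.
Unit clause (¬w5) forces w5 = False.
Unit clause (¬w2) forces w2 = False.
Unit clause (¬w1) forces w1 = False.
This assignment satisfies each clause.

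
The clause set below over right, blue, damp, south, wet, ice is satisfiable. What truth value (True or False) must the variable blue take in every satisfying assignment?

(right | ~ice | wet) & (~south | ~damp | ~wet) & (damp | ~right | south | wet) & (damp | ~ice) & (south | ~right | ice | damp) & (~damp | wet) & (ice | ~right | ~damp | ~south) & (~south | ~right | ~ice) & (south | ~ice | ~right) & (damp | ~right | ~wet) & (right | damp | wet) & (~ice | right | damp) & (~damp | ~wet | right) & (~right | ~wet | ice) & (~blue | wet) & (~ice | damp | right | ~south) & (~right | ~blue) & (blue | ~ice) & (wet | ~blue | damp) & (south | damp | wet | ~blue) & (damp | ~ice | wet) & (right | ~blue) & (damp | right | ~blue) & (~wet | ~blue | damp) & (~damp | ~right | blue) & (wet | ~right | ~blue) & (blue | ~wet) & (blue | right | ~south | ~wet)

Suppose blue = 1.
Unit clause (wet) forces wet = 1.
Unit clause (~right) forces right = 0.
But (right) is also a unit clause — contradiction.
So every satisfying assignment has blue = False.

False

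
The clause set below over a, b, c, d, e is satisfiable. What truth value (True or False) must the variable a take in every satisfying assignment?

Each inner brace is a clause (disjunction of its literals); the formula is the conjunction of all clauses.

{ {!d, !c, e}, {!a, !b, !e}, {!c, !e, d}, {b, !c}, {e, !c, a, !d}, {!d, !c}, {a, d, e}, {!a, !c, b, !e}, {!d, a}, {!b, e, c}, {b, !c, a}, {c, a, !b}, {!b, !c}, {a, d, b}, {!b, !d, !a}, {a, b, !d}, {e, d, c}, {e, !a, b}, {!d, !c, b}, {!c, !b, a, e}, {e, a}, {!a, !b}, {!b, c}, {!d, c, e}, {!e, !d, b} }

Suppose a = false.
Unit clause (!d) forces d = false.
Unit clause (e) forces e = true.
Unit clause (!c) forces c = false.
Unit clause (!b) forces b = false.
But (b) is also a unit clause — contradiction.
So every satisfying assignment has a = True.

True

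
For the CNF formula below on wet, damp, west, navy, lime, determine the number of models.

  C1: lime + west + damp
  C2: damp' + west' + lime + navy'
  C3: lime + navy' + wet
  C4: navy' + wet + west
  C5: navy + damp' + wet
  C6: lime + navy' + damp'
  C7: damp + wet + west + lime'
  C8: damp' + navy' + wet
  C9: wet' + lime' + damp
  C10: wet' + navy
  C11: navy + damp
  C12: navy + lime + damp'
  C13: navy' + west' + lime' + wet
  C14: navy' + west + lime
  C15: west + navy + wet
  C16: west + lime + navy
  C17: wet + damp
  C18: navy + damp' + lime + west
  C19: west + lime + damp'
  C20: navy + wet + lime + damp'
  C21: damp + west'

2

There are 2^5 = 32 truth assignments over (wet, damp, west, navy, lime).
Split on wet. With wet = 1, the clauses containing wet are satisfied and wet' drops from the rest; 2 of the 2^4 = 16 assignments to the other variables satisfy what remains.
With wet = 0, by the same count on the reduced clause set, 0 assignments work.
(One model: wet=T, damp=T, west=F, navy=T, lime=T.)
Total: 2 + 0 = 2.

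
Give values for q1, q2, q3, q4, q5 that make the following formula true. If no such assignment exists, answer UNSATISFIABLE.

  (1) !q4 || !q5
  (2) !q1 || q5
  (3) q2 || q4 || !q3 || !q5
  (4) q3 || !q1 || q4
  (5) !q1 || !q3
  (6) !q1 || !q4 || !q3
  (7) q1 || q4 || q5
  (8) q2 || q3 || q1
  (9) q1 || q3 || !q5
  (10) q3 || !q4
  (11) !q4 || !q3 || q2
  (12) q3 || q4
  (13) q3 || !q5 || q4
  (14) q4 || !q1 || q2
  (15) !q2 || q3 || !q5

q1=false, q2=true, q3=true, q4=true, q5=false

Suppose q4 = true.
From the singleton clause (!q5), q5 = false.
From the singleton clause (!q1), q1 = false.
From the singleton clause (q3), q3 = true.
From the singleton clause (q2), q2 = true.
Every clause now holds.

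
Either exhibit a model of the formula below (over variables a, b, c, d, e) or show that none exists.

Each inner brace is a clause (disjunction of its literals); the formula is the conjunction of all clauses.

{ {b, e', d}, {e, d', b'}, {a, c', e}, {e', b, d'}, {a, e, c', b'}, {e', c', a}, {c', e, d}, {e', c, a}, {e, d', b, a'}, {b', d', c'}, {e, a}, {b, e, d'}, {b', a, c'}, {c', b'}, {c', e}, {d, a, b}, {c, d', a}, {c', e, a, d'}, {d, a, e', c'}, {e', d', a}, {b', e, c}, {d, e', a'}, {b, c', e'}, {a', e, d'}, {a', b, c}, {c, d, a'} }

a=1, b=1, c=0, d=1, e=1

Try e = 1.
Try b = 1.
From the singleton clause (c'), c = 0.
From the singleton clause (a), a = 1.
From the singleton clause (d), d = 1.
All clauses are satisfied.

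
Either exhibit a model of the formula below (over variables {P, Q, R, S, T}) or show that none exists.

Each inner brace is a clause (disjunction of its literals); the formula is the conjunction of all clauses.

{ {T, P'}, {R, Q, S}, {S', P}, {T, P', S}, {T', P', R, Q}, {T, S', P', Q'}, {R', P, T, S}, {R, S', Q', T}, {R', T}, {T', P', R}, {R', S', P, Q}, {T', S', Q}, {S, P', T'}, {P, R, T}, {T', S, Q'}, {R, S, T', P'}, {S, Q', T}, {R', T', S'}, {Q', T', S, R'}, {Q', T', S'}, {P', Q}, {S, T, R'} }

Branch on T: set T = 1.
Branch on S: set S = 0.
Unit clause (P') forces P = 0.
Unit clause (Q') forces Q = 0.
Unit clause (R) forces R = 1.
All clauses are satisfied.

P=0, Q=0, R=1, S=0, T=1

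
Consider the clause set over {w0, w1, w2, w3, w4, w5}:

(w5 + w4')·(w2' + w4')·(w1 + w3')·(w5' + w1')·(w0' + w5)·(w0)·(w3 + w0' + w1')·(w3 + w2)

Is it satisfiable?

Yes

From the singleton clause (w0), w0 = 1.
From the singleton clause (w5), w5 = 1.
From the singleton clause (w1'), w1 = 0.
From the singleton clause (w3'), w3 = 0.
From the singleton clause (w2), w2 = 1.
From the singleton clause (w4'), w4 = 0.
All clauses are satisfied.
A satisfying assignment: w0: 1, w1: 0, w2: 1, w3: 0, w4: 0, w5: 1.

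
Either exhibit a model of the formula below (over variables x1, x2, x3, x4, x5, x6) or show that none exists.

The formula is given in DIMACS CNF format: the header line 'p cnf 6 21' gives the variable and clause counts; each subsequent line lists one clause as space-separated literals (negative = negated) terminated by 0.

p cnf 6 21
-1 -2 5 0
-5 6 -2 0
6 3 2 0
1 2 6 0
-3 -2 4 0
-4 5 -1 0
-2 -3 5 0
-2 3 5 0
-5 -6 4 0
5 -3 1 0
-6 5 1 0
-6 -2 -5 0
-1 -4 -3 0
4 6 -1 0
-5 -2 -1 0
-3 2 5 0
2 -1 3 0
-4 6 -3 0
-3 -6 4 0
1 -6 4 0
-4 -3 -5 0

Case x1 = False:
Case x2 = False:
From the singleton clause (x6), x6 = True.
From the singleton clause (x5), x5 = True.
From the singleton clause (x4), x4 = True.
From the singleton clause (¬x3), x3 = False.
This assignment satisfies each clause.

x1 ↦ False; x2 ↦ False; x3 ↦ False; x4 ↦ True; x5 ↦ True; x6 ↦ True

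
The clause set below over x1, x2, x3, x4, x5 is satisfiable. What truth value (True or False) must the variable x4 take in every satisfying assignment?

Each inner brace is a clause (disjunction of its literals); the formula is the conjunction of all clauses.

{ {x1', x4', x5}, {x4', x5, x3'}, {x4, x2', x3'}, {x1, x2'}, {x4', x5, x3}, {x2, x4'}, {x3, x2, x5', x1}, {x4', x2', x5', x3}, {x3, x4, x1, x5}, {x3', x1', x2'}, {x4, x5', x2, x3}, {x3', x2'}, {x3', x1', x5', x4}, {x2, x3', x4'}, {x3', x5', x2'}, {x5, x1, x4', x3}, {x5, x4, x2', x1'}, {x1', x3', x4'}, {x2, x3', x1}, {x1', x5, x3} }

False

Suppose x4 = 1.
(x2) alone gives x2 = 1.
(x1) alone gives x1 = 1.
(x5) alone gives x5 = 1.
(x3) alone gives x3 = 1.
That conflicts with the unit clause (x3').
So every satisfying assignment has x4 = False.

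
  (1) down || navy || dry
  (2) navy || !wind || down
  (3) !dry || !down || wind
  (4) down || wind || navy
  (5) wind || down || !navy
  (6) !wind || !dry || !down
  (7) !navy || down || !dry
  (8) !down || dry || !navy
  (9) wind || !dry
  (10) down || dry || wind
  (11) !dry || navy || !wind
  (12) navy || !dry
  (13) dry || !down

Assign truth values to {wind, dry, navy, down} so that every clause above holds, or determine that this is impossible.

wind=true,  dry=false,  navy=true,  down=false

Try wind = true.
Try navy = true.
Try dry = false.
The clause (!down) is unit, so down = false.
All clauses are satisfied.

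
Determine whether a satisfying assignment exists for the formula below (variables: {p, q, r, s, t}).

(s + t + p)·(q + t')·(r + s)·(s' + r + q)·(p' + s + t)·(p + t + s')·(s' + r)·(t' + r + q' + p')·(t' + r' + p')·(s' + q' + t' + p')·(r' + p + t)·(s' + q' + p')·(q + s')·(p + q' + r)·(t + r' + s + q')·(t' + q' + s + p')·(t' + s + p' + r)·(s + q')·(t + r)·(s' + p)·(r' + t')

Unsatisfiable

Try q = 1.
(s) alone gives s = 1.
(r) alone gives r = 1.
(p') alone gives p = 0.
That conflicts with the unit clause (p).
Backtrack on q: now try q = 0.
(t') alone gives t = 0.
(s') alone gives s = 0.
(p) alone gives p = 1.
That conflicts with the unit clause (p').
Neither q = 1 nor q = 0 works.
No assignment satisfies every clause.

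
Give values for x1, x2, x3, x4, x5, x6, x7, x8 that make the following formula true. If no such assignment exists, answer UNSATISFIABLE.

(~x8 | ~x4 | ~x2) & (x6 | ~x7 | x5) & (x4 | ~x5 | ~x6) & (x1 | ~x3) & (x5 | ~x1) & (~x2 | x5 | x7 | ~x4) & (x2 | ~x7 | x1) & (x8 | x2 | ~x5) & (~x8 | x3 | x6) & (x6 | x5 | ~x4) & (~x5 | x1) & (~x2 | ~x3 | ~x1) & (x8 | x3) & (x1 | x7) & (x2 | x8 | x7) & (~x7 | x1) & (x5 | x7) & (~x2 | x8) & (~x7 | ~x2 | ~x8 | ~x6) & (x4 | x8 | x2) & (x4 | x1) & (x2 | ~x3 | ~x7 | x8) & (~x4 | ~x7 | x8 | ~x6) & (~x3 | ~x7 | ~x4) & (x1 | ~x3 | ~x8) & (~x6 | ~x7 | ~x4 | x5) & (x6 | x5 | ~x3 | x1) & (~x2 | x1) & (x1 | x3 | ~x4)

Branch on x1: set x1 = 1.
Unit clause (x5) forces x5 = 1.
Branch on x4: set x4 = 1.
Branch on x8: set x8 = 1.
Unit clause (~x2) forces x2 = 0.
Branch on x3: set x3 = 0.
Unit clause (x6) forces x6 = 1.
No clause remains; x7 is free.

x1 ↦ 1; x2 ↦ 0; x3 ↦ 0; x4 ↦ 1; x5 ↦ 1; x6 ↦ 1; x7 ↦ 1; x8 ↦ 1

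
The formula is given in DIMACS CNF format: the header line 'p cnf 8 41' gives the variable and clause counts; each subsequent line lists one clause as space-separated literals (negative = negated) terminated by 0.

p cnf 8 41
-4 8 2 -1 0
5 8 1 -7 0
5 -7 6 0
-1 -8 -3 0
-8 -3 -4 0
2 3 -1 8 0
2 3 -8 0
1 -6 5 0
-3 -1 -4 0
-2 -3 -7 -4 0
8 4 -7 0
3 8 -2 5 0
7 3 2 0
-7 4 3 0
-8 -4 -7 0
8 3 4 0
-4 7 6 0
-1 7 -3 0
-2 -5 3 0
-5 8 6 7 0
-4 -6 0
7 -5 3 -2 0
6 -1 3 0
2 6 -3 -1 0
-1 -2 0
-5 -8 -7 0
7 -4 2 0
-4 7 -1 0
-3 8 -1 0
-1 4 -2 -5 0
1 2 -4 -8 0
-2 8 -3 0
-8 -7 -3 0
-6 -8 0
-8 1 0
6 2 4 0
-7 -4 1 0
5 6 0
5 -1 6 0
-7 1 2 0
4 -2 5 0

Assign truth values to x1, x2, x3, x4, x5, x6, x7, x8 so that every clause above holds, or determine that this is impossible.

Case x4 = False:
Case x8 = False:
(¬x7) alone gives x7 = False.
(x3) alone gives x3 = True.
(¬x1) alone gives x1 = False.
(¬x2) alone gives x2 = False.
(x6) alone gives x6 = True.
(x5) alone gives x5 = True.
Every clause now holds.

x1=False, x2=False, x3=True, x4=False, x5=True, x6=True, x7=False, x8=False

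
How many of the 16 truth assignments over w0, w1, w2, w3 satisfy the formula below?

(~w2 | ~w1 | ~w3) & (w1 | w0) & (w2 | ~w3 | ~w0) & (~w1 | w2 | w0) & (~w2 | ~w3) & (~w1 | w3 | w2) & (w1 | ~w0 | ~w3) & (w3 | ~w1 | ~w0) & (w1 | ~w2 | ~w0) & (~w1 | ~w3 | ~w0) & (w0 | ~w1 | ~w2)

1

There are 2^4 = 16 truth assignments over (w0, w1, w2, w3).
Check each against the 11 clauses (columns in the order w0, w1, w2, w3):
  F F F F  ✗ fails (w1 | w0)
  F F F T  ✗ fails (w1 | w0)
  F F T F  ✗ fails (w1 | w0)
  F F T T  ✗ fails (w1 | w0)
  F T F F  ✗ fails (~w1 | w2 | w0)
  F T F T  ✗ fails (~w1 | w2 | w0)
  F T T F  ✗ fails (w0 | ~w1 | ~w2)
  F T T T  ✗ fails (~w2 | ~w1 | ~w3)
  T F F F  ✓ satisfies all
  T F F T  ✗ fails (w2 | ~w3 | ~w0)
  T F T F  ✗ fails (w1 | ~w2 | ~w0)
  T F T T  ✗ fails (~w2 | ~w3)
  T T F F  ✗ fails (~w1 | w3 | w2)
  T T F T  ✗ fails (w2 | ~w3 | ~w0)
  T T T F  ✗ fails (w3 | ~w1 | ~w0)
  T T T T  ✗ fails (~w2 | ~w1 | ~w3)
1 of the 16 rows is a model.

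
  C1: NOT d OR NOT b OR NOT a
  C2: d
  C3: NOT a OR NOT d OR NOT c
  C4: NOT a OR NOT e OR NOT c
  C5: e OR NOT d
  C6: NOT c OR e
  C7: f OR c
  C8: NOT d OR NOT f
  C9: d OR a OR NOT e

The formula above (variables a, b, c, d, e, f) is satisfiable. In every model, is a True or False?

False

Suppose a = true.
From the singleton clause (d), d = true.
From the singleton clause (NOT b), b = false.
From the singleton clause (NOT c), c = false.
From the singleton clause (e), e = true.
From the singleton clause (f), f = true.
Now (NOT f) is unsatisfied and unit — conflict.
So every satisfying assignment has a = False.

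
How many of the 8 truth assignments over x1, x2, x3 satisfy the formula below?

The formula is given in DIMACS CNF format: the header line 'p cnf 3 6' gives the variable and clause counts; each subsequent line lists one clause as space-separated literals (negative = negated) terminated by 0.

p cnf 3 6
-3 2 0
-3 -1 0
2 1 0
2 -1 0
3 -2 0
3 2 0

1

There are 2^3 = 8 truth assignments over (x1, x2, x3).
Check each against the 6 clauses (columns in the order x1, x2, x3):
  F F F  ✗ fails (x2 ∨ x1)
  F F T  ✗ fails (¬x3 ∨ x2)
  F T F  ✗ fails (x3 ∨ ¬x2)
  F T T  ✓ satisfies all
  T F F  ✗ fails (x2 ∨ ¬x1)
  T F T  ✗ fails (¬x3 ∨ x2)
  T T F  ✗ fails (x3 ∨ ¬x2)
  T T T  ✗ fails (¬x3 ∨ ¬x1)
1 of the 8 rows is a model.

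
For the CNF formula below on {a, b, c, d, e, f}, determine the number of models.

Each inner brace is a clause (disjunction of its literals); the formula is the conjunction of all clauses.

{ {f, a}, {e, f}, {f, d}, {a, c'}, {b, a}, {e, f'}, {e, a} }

There are 2^6 = 64 truth assignments over (a, b, c, d, e, f).
Split on b. With b = 1, the clauses containing b are satisfied and b' drops from the rest; 8 of the 2^5 = 32 assignments to the other variables satisfy what remains.
With b = 0, by the same count on the reduced clause set, 6 assignments work.
(One model: a=F, b=T, c=F, d=F, e=T, f=T.)
Total: 8 + 6 = 14.

14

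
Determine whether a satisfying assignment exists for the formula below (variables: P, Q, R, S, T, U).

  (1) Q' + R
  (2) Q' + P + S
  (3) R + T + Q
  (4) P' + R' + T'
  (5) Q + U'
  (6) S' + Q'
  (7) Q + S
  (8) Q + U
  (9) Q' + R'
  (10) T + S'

Branch on Q: set Q = 0.
The clause (U') is unit, so U = 0.
But (U) is also a unit clause — contradiction.
So Q must be the other value — set Q = 1.
The clause (R) is unit, so R = 1.
But (R') is also a unit clause — contradiction.
Both values of Q lead to a conflict.
No assignment satisfies every clause.

No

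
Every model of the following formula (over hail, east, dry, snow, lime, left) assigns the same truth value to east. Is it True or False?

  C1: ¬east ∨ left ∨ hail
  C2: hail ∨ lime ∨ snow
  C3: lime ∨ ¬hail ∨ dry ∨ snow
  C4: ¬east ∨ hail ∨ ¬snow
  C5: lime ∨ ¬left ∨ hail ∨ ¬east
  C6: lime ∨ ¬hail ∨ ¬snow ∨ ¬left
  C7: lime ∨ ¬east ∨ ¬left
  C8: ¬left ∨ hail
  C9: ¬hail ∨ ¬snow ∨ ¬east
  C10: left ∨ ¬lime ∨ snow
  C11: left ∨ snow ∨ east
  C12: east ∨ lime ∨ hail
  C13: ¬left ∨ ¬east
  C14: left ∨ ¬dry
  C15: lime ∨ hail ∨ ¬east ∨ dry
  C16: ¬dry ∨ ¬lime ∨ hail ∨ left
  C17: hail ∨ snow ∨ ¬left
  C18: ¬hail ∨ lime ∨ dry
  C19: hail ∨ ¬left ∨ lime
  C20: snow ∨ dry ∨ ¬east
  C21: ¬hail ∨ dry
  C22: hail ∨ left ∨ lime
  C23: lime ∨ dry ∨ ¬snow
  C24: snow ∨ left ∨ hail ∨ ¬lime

Suppose east = True.
(¬left) alone gives left = False.
(hail) alone gives hail = True.
(¬snow) alone gives snow = False.
(¬lime) alone gives lime = False.
(dry) alone gives dry = True.
That conflicts with the unit clause (¬dry).
So every satisfying assignment has east = False.

False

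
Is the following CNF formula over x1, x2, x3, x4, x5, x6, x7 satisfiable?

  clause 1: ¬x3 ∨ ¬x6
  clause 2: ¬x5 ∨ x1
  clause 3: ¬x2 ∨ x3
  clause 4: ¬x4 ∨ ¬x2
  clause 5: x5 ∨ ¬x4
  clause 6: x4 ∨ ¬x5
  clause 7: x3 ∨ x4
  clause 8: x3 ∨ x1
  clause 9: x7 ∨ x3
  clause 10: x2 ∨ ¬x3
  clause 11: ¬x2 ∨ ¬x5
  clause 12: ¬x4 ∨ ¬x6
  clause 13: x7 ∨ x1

Case x3 = True:
The clause (¬x6) is unit, so x6 = False.
The clause (x2) is unit, so x2 = True.
The clause (¬x4) is unit, so x4 = False.
The clause (¬x5) is unit, so x5 = False.
Case x7 = True:
Every clause is now satisfied; x1 is unconstrained.
A satisfying assignment: x1 ↦ False; x2 ↦ True; x3 ↦ True; x4 ↦ False; x5 ↦ False; x6 ↦ False; x7 ↦ True.

Yes, satisfiable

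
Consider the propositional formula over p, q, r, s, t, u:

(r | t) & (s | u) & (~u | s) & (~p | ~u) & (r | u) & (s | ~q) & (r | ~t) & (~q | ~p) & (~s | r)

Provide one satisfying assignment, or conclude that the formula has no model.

Case r = 1:
Case s = 1:
Case p = 0:
Every clause is now satisfied; q, t, u are unconstrained.

p ↦ 0; q ↦ 1; r ↦ 1; s ↦ 1; t ↦ 0; u ↦ 0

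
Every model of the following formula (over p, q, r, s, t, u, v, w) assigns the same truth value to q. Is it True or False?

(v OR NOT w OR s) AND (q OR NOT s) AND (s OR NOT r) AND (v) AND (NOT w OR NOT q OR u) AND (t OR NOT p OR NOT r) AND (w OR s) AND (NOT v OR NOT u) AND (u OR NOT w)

True

Suppose q = false.
Unit clause (NOT s) forces s = false.
Unit clause (NOT r) forces r = false.
Unit clause (v) forces v = true.
Unit clause (w) forces w = true.
Unit clause (NOT u) forces u = false.
Now (u) is unsatisfied and unit — conflict.
So every satisfying assignment has q = True.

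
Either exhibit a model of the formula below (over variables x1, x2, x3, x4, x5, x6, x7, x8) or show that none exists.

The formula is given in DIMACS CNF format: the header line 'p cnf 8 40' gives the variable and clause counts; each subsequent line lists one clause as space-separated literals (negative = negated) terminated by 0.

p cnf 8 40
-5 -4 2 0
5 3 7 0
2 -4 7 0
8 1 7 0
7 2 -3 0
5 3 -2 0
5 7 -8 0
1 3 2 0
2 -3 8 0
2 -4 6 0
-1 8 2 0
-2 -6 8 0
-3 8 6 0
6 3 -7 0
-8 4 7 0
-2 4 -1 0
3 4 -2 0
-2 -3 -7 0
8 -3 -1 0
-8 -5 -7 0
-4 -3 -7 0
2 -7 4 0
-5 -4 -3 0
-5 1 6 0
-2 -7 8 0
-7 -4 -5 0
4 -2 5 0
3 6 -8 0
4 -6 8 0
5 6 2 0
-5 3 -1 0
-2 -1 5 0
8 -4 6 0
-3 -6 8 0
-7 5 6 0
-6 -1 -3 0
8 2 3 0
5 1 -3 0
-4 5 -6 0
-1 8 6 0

x1 ↦ False; x2 ↦ True; x3 ↦ False; x4 ↦ True; x5 ↦ True; x6 ↦ True; x7 ↦ False; x8 ↦ True

Case x5 = True:
Case x4 = True:
From the singleton clause (x2), x2 = True.
From the singleton clause (¬x3), x3 = False.
From the singleton clause (¬x7), x7 = False.
From the singleton clause (¬x1), x1 = False.
From the singleton clause (x8), x8 = True.
From the singleton clause (x6), x6 = True.
All clauses are satisfied.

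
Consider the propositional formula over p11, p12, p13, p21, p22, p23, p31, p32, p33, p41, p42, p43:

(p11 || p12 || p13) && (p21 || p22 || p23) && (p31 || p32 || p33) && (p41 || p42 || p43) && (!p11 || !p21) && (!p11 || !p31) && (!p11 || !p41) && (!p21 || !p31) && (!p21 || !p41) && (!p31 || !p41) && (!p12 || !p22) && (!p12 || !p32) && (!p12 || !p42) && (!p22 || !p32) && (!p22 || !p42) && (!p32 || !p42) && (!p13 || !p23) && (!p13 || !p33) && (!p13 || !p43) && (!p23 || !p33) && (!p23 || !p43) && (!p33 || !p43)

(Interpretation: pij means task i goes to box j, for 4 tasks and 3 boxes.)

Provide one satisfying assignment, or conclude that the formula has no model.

Suppose p11 = false.
Suppose p12 = true.
From the singleton clause (!p22), p22 = false.
From the singleton clause (!p32), p32 = false.
From the singleton clause (!p42), p42 = false.
Suppose p21 = true.
From the singleton clause (!p31), p31 = false.
From the singleton clause (p33), p33 = true.
From the singleton clause (!p41), p41 = false.
From the singleton clause (p43), p43 = true.
That conflicts with the unit clause (!p43).
Backtrack on p21: now try p21 = false.
From the singleton clause (p23), p23 = true.
From the singleton clause (!p13), p13 = false.
From the singleton clause (!p33), p33 = false.
From the singleton clause (p31), p31 = true.
From the singleton clause (!p41), p41 = false.
From the singleton clause (p43), p43 = true.
That conflicts with the unit clause (!p43).
Both values of p21 lead to a conflict.
Backtrack on p12: now try p12 = false.
From the singleton clause (p13), p13 = true.
From the singleton clause (!p23), p23 = false.
From the singleton clause (!p33), p33 = false.
From the singleton clause (!p43), p43 = false.
Suppose p21 = true.
From the singleton clause (!p31), p31 = false.
From the singleton clause (p32), p32 = true.
From the singleton clause (!p41), p41 = false.
From the singleton clause (p42), p42 = true.
That conflicts with the unit clause (!p42).
Backtrack on p21: now try p21 = false.
From the singleton clause (p22), p22 = true.
From the singleton clause (!p32), p32 = false.
From the singleton clause (p31), p31 = true.
From the singleton clause (!p41), p41 = false.
From the singleton clause (p42), p42 = true.
That conflicts with the unit clause (!p42).
Both values of p21 lead to a conflict.
Both values of p12 lead to a conflict.
Backtrack on p11: now try p11 = true.
From the singleton clause (!p21), p21 = false.
From the singleton clause (!p31), p31 = false.
From the singleton clause (!p41), p41 = false.
Suppose p22 = true.
From the singleton clause (!p12), p12 = false.
From the singleton clause (!p32), p32 = false.
From the singleton clause (p33), p33 = true.
From the singleton clause (!p42), p42 = false.
From the singleton clause (p43), p43 = true.
That conflicts with the unit clause (!p43).
Backtrack on p22: now try p22 = false.
From the singleton clause (p23), p23 = true.
From the singleton clause (!p13), p13 = false.
From the singleton clause (!p33), p33 = false.
From the singleton clause (p32), p32 = true.
From the singleton clause (!p12), p12 = false.
From the singleton clause (!p42), p42 = false.
From the singleton clause (p43), p43 = true.
That conflicts with the unit clause (!p43).
Both values of p22 lead to a conflict.
Both values of p11 lead to a conflict.

UNSATISFIABLE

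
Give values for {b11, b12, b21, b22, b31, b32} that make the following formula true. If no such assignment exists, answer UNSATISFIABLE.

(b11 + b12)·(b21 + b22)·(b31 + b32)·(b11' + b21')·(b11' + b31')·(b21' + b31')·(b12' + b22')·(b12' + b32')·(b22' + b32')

UNSATISFIABLE

Try b11 = 1.
From the singleton clause (b21'), b21 = 0.
From the singleton clause (b22), b22 = 1.
From the singleton clause (b31'), b31 = 0.
From the singleton clause (b32), b32 = 1.
But (b32') is also a unit clause — contradiction.
Backtrack on b11: now try b11 = 0.
From the singleton clause (b12), b12 = 1.
From the singleton clause (b22'), b22 = 0.
From the singleton clause (b21), b21 = 1.
From the singleton clause (b31'), b31 = 0.
From the singleton clause (b32), b32 = 1.
But (b32') is also a unit clause — contradiction.
Neither b11 = 1 nor b11 = 0 works.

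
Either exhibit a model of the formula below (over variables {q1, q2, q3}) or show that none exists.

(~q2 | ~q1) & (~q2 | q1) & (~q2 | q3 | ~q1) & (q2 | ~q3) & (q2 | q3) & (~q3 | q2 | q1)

UNSATISFIABLE

Try q2 = 0.
From the singleton clause (~q3), q3 = 0.
Now (q3) is unsatisfied and unit — conflict.
That branch fails; take q2 = 1 instead.
From the singleton clause (~q1), q1 = 0.
Now (q1) is unsatisfied and unit — conflict.
Neither q2 = 1 nor q2 = 0 works.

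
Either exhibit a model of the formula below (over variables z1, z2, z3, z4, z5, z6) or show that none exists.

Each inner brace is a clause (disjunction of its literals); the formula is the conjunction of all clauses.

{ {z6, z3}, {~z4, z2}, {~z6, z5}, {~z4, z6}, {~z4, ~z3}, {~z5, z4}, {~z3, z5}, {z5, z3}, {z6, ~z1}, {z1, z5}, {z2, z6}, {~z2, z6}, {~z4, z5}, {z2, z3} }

z1=1; z2=1; z3=0; z4=1; z5=1; z6=1

Branch on z6: set z6 = 1.
Unit clause (z5) forces z5 = 1.
Unit clause (z4) forces z4 = 1.
Unit clause (z2) forces z2 = 1.
Unit clause (~z3) forces z3 = 0.
Every clause is now satisfied; z1 is unconstrained.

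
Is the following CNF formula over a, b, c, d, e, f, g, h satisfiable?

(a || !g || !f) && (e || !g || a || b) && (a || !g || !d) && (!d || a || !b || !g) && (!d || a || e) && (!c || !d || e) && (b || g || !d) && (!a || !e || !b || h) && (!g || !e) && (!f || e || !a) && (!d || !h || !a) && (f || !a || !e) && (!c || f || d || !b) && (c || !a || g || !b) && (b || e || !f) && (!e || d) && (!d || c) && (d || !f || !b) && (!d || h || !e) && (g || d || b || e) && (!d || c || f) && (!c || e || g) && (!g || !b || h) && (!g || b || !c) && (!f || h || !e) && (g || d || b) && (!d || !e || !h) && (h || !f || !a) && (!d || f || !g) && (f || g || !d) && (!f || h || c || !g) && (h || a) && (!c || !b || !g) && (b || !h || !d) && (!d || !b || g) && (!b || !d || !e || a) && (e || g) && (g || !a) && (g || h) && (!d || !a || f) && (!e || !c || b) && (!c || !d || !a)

Branch on g: set g = true.
(!e) alone gives e = false.
Branch on a: set a = true.
(!f) alone gives f = false.
(!d) alone gives d = false.
Branch on c: set c = false.
Branch on b: set b = false.
Every clause is now satisfied; h is unconstrained.
A satisfying assignment: a=true, b=false, c=false, d=false, e=false, f=false, g=true, h=true.

Satisfiable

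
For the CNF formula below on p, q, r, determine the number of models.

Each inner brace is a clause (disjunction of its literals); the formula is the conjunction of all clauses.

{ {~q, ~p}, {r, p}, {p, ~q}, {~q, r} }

There are 2^3 = 8 truth assignments over (p, q, r).
Split on r. With r = 1, the clauses containing r are satisfied and ~r drops from the rest; 2 of the 2^2 = 4 assignments to the other variables satisfy what remains.
With r = 0, by the same count on the reduced clause set, 1 assignment works.
Total: 2 + 1 = 3.

3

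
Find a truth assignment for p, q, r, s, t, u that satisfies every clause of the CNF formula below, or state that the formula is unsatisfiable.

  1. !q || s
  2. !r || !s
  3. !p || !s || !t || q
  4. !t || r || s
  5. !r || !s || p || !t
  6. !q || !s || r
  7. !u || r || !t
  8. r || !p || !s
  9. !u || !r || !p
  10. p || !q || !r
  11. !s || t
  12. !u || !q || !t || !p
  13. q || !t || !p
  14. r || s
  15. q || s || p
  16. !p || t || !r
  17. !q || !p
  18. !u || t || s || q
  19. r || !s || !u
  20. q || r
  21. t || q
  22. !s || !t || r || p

UNSATISFIABLE

Case q = false:
Unit clause (r) forces r = true.
Unit clause (!s) forces s = false.
Unit clause (p) forces p = true.
Unit clause (!u) forces u = false.
Unit clause (!t) forces t = false.
But (t) is also a unit clause — contradiction.
So q must be the other value — set q = true.
Unit clause (s) forces s = true.
Unit clause (!r) forces r = false.
But (r) is also a unit clause — contradiction.
Either choice for q ends in contradiction.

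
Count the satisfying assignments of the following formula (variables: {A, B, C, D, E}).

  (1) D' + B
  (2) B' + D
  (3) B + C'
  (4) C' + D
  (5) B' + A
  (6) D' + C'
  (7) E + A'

4

There are 2^5 = 32 truth assignments over (A, B, C, D, E).
Split on C. With C = 1, the clauses containing C are satisfied and C' drops from the rest; 0 of the 2^4 = 16 assignments to the other variables satisfy what remains.
With C = 0, by the same count on the reduced clause set, 4 assignments work.
Total: 0 + 4 = 4.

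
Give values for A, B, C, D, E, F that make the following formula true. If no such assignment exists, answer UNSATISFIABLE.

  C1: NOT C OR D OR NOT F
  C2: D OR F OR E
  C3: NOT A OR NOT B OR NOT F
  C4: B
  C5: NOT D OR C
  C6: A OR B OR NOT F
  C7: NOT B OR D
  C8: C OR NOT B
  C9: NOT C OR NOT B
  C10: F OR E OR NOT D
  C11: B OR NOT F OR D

UNSATISFIABLE

The clause (B) is unit, so B = true.
The clause (D) is unit, so D = true.
The clause (C) is unit, so C = true.
That conflicts with the unit clause (NOT C).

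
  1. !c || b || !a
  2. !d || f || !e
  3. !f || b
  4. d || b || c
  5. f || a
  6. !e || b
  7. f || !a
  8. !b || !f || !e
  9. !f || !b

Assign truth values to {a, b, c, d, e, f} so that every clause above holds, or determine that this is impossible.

Suppose f = false.
From the singleton clause (a), a = true.
But (!a) is also a unit clause — contradiction.
Backtrack on f: now try f = true.
From the singleton clause (b), b = true.
But (!b) is also a unit clause — contradiction.
Neither f = true nor f = false works.

UNSATISFIABLE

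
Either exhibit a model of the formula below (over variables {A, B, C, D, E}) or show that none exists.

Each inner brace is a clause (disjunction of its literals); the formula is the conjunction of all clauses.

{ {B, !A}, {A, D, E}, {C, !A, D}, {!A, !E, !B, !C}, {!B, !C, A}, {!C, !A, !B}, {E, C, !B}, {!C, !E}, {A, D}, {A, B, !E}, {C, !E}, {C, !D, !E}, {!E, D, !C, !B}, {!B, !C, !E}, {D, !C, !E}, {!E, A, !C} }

Branch on B: set B = false.
(!A) alone gives A = false.
(D) alone gives D = true.
(!E) alone gives E = false.
All clauses hold; C can take either value.

A: false; B: false; C: true; D: true; E: false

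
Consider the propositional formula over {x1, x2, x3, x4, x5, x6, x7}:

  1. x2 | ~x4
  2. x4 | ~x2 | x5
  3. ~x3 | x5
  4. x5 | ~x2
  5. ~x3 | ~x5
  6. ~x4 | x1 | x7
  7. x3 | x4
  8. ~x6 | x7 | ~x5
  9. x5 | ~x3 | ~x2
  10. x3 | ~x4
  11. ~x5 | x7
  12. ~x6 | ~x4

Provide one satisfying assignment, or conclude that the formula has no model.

UNSATISFIABLE

Case x2 = 1:
(x5) alone gives x5 = 1.
(~x3) alone gives x3 = 0.
(x4) alone gives x4 = 1.
That conflicts with the unit clause (~x4).
Undo x2 and try x2 = 0.
(~x4) alone gives x4 = 0.
(x3) alone gives x3 = 1.
(x5) alone gives x5 = 1.
That conflicts with the unit clause (~x5).
Both values of x2 lead to a conflict.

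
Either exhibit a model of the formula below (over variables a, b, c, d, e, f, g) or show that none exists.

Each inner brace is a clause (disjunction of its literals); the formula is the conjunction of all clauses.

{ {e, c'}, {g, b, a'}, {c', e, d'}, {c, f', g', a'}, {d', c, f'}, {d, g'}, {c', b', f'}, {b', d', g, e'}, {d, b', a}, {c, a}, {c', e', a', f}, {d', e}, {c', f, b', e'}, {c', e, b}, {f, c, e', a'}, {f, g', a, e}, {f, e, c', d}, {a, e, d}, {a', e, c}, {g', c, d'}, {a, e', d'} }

Try e = 1.
Try d = 0.
The clause (g') is unit, so g = 0.
Try b = 0.
The clause (a') is unit, so a = 0.
The clause (c) is unit, so c = 1.
Every clause is now satisfied; f is unconstrained.

a=0; b=0; c=1; d=0; e=1; f=0; g=0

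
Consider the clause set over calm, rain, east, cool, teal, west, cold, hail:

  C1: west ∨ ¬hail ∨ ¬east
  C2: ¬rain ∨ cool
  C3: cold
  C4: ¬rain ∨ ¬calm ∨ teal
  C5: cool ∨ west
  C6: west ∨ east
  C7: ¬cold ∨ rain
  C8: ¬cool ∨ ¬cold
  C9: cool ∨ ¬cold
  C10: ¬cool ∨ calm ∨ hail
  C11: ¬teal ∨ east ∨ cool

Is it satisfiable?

The clause (cold) is unit, so cold = True.
The clause (rain) is unit, so rain = True.
The clause (cool) is unit, so cool = True.
But (¬cool) is also a unit clause — contradiction.
No assignment satisfies every clause.

No, unsatisfiable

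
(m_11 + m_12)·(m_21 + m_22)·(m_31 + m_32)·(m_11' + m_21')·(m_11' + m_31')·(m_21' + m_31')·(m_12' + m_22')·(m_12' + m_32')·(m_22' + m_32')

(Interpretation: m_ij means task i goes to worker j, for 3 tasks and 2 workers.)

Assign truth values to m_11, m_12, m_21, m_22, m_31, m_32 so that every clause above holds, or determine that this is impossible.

Branch on m_11: set m_11 = 1.
(m_21') alone gives m_21 = 0.
(m_22) alone gives m_22 = 1.
(m_31') alone gives m_31 = 0.
(m_32) alone gives m_32 = 1.
Now (m_32') is unsatisfied and unit — conflict.
Undo m_11 and try m_11 = 0.
(m_12) alone gives m_12 = 1.
(m_22') alone gives m_22 = 0.
(m_21) alone gives m_21 = 1.
(m_31') alone gives m_31 = 0.
(m_32) alone gives m_32 = 1.
Now (m_32') is unsatisfied and unit — conflict.
Neither m_11 = 1 nor m_11 = 0 works.

UNSATISFIABLE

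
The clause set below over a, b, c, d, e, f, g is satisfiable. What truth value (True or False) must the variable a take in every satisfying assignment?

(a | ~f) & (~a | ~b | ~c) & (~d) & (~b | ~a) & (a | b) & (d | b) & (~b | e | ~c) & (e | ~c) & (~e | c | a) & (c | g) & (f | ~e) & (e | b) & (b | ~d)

False

Suppose a = 1.
Unit clause (~d) forces d = 0.
Unit clause (~b) forces b = 0.
That conflicts with the unit clause (b).
So every satisfying assignment has a = False.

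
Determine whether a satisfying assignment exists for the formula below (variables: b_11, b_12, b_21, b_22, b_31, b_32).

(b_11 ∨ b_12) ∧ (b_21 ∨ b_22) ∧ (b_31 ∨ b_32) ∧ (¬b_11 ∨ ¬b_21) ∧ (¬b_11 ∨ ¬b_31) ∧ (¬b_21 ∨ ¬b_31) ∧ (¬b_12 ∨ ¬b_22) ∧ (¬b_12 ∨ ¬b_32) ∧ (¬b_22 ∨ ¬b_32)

Try b_11 = True.
(¬b_21) alone gives b_21 = False.
(b_22) alone gives b_22 = True.
(¬b_31) alone gives b_31 = False.
(b_32) alone gives b_32 = True.
Now (¬b_32) is unsatisfied and unit — conflict.
Undo b_11 and try b_11 = False.
(b_12) alone gives b_12 = True.
(¬b_22) alone gives b_22 = False.
(b_21) alone gives b_21 = True.
(¬b_31) alone gives b_31 = False.
(b_32) alone gives b_32 = True.
Now (¬b_32) is unsatisfied and unit — conflict.
Both values of b_11 lead to a conflict.
No assignment satisfies every clause.

No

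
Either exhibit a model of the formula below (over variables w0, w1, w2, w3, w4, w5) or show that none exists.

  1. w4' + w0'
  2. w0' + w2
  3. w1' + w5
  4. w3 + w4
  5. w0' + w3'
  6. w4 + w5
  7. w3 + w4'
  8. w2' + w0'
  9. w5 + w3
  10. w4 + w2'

Branch on w4: set w4 = 1.
From the singleton clause (w0'), w0 = 0.
From the singleton clause (w3), w3 = 1.
Branch on w1: set w1 = 0.
No clause remains; w2, w5 are free.

w0=0; w1=0; w2=0; w3=1; w4=1; w5=0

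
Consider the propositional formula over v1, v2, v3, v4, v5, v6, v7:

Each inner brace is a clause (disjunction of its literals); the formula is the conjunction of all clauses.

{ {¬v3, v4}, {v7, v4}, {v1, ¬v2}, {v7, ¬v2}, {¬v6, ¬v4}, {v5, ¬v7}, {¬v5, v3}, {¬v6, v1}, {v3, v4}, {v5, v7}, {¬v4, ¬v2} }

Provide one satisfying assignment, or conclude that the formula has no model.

Try v3 = True.
Unit clause (v4) forces v4 = True.
Unit clause (¬v6) forces v6 = False.
Unit clause (¬v2) forces v2 = False.
Try v5 = True.
All clauses hold; v1, v7 can take either value.

v1 ↦ False; v2 ↦ False; v3 ↦ True; v4 ↦ True; v5 ↦ True; v6 ↦ False; v7 ↦ True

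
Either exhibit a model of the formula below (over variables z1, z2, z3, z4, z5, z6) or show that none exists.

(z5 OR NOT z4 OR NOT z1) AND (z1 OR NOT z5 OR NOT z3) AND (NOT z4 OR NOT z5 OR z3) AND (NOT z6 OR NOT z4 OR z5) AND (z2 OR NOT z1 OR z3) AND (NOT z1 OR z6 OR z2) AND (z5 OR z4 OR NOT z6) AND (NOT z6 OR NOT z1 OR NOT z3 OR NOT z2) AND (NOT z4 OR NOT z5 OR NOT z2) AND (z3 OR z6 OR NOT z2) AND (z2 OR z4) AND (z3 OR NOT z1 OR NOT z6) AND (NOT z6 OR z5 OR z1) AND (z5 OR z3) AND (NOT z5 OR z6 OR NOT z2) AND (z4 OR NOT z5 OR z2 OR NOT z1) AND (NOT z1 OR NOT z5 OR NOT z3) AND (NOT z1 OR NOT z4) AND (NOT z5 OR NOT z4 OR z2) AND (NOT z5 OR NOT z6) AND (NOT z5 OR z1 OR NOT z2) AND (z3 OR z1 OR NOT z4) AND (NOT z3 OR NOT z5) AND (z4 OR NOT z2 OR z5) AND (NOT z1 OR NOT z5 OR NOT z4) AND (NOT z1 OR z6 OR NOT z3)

Try z2 = true.
Try z4 = true.
Unit clause (NOT z5) forces z5 = false.
Unit clause (NOT z1) forces z1 = false.
Unit clause (NOT z6) forces z6 = false.
Unit clause (z3) forces z3 = true.
All clauses are satisfied.

z1=false, z2=true, z3=true, z4=true, z5=false, z6=false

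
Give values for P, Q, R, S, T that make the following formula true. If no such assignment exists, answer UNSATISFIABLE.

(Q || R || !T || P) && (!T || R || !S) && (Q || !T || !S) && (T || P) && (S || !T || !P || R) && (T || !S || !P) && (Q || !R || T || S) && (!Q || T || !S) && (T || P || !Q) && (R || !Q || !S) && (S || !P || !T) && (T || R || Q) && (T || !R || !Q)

Try T = true.
Try R = true.
Try Q = false.
(!S) alone gives S = false.
(!P) alone gives P = false.
This assignment satisfies each clause.

P ↦ false, Q ↦ false, R ↦ true, S ↦ false, T ↦ true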